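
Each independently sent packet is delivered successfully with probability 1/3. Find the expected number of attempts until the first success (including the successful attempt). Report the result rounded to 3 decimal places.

For a geometric distribution, E[trials] = 1/p = 1/(1/3) = 3.
≈ 3.000

3.000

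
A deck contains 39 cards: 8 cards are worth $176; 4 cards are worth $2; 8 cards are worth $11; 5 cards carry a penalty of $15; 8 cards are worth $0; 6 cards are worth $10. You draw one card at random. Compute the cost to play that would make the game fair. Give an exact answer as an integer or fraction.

1489/39 dollars

E[payout] = (8/39)·176 + (4/39)·2 + (8/39)·11 + (5/39)·(-15) + (8/39)·0 + (6/39)·10 = 1489/39
Fair fee = E[payout] = 1489/39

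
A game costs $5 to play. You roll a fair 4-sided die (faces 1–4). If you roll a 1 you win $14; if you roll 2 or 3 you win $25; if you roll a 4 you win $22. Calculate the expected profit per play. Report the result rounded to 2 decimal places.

E[payout] = (1/4)·14 + (1/4)·22 + (1/2)·25 = 43/2
Expected profit = 43/2 − 5 = 33/2 ≈ $16.50

$16.50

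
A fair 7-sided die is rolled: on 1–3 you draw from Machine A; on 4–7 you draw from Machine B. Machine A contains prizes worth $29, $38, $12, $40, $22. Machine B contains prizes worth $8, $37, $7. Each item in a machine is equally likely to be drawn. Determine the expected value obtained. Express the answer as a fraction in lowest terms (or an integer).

2309/105 dollars

E[X | Machine A] = (29 + 38 + 12 + 40 + 22)/5 = 141/5
E[X | Machine B] = (8 + 37 + 7)/3 = 52/3
E[X] = (3/7)·141/5 + (4/7)·52/3 = 2309/105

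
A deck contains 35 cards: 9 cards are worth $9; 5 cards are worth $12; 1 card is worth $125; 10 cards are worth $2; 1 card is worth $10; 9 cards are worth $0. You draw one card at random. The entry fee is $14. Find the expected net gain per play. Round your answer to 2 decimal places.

-$5.54

E[payout] = (9/35)·9 + (5/35)·12 + (1/35)·125 + (10/35)·2 + (1/35)·10 + (9/35)·0 = 296/35
Expected profit = 296/35 − 14 = -194/35 ≈ -$5.54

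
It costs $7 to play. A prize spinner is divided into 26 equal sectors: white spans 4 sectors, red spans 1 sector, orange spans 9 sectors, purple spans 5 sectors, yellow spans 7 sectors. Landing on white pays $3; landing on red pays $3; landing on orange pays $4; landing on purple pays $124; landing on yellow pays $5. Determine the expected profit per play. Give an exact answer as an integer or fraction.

262/13 dollars

E[payout] = (4/26)·3 + (1/26)·3 + (9/26)·4 + (5/26)·124 + (7/26)·5 = 353/13
Expected profit = 353/13 − 7 = 262/13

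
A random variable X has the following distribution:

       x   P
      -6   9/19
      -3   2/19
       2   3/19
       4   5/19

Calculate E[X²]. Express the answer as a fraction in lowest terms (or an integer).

E[X²] = (9/19)·36 + (2/19)·9 + (3/19)·4 + (5/19)·16
     = 434/19

434/19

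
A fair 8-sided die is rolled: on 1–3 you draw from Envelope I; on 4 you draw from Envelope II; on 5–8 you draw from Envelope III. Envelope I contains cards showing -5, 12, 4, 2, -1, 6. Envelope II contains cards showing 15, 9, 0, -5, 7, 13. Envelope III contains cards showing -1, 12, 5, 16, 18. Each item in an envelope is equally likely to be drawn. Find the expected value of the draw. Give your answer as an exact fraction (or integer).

111/16

E[X | Envelope I] = (-5 + 12 + 4 + 2 − 1 + 6)/6 = 3
E[X | Envelope II] = (15 + 9 + 0 − 5 + 7 + 13)/6 = 13/2
E[X | Envelope III] = (-1 + 12 + 5 + 16 + 18)/5 = 10
E[X] = (3/8)·3 + (1/8)·13/2 + (1/2)·10 = 111/16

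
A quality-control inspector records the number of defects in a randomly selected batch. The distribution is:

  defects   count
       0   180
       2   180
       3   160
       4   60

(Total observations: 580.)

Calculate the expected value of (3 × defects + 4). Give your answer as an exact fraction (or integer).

Total = 580, so P(defects=0) = 180/580, etc.
E[3x+4] = (9/29)·4 + (9/29)·10 + (8/29)·13 + (3/29)·16
     = 278/29

278/29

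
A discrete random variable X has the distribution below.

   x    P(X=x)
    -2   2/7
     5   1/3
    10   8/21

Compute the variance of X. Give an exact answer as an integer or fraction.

10370/441

E[X] = (2/7)·(-2) + (1/3)·5 + (8/21)·10 = 103/21
E[X²] = (2/7)·4 + (1/3)·25 + (8/21)·100 = 333/7
Var(X) = 333/7 − (103/21)² = 10370/441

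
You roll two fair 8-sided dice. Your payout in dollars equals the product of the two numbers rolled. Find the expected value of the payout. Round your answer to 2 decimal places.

$20.25

Distribution of the product of the two numbers rolled: 1 w.p. 1/64, 2 w.p. 1/32, 3 w.p. 1/32, 4 w.p. 3/64, 5 w.p. 1/32, 6 w.p. 1/16, …
E[payout] = (1/64)·1 + (1/32)·2 + (1/32)·3 + (3/64)·4 + (1/32)·5 + (1/16)·6 + (1/32)·7 + (1/16)·8 + (1/64)·9 + (1/32)·10 + (1/16)·12 + (1/32)·14 + (1/32)·15 + (3/64)·16 + (1/32)·18 + (1/32)·20 + (1/32)·21 + (1/16)·24 + (1/64)·25 + (1/32)·28 + (1/32)·30 + (1/32)·32 + (1/32)·35 + (1/64)·36 + (1/32)·40 + (1/32)·42 + (1/32)·48 + (1/64)·49 + (1/32)·56 + (1/64)·64 = 81/4
≈ $20.25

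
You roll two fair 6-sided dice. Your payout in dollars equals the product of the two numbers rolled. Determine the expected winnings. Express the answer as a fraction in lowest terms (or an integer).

Distribution of the product of the two numbers rolled: 1 w.p. 1/36, 2 w.p. 1/18, 3 w.p. 1/18, 4 w.p. 1/12, 5 w.p. 1/18, 6 w.p. 1/9, …
E[payout] = (1/36)·1 + (1/18)·2 + (1/18)·3 + (1/12)·4 + (1/18)·5 + (1/9)·6 + (1/18)·8 + (1/36)·9 + (1/18)·10 + (1/9)·12 + (1/18)·15 + (1/36)·16 + (1/18)·18 + (1/18)·20 + (1/18)·24 + (1/36)·25 + (1/18)·30 + (1/36)·36 = 49/4

49/4 dollars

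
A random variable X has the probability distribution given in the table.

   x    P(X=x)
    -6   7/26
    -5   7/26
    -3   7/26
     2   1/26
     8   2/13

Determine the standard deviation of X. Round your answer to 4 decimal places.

E[X] = -32/13, E[X²] = 375/13
Var(X) = E[X²] − (E[X])² = 375/13 − 1024/169 = 3851/169
SD(X) = √(3851/169) ≈ 4.7736

4.7736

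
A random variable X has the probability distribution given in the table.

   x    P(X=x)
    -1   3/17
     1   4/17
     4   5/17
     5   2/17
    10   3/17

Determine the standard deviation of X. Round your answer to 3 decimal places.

3.582

E[X] = 61/17, E[X²] = 437/17
Var(X) = E[X²] − (E[X])² = 437/17 − 3721/289 = 3708/289
SD(X) = √(3708/289) ≈ 3.582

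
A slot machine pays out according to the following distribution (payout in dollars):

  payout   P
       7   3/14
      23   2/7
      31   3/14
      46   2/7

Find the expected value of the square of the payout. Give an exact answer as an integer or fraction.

E[X²] = (3/14)·49 + (2/7)·529 + (3/14)·961 + (2/7)·2116
     = 6805/7

6805/7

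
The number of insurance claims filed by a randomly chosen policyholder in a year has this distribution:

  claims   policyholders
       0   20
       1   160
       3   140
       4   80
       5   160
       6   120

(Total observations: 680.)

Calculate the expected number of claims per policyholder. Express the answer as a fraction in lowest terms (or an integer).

121/34

Total = 680, so P(claims=0) = 20/680, etc.
E[X] = (1/34)·0 + (4/17)·1 + (7/34)·3 + (2/17)·4 + (4/17)·5 + (3/17)·6
     = 121/34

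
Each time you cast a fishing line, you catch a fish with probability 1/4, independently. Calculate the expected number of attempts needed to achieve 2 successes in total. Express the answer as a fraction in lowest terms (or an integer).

By linearity (sum of 2 independent geometric waits), E[trials] = 2/p = 2/(1/4) = 8.

8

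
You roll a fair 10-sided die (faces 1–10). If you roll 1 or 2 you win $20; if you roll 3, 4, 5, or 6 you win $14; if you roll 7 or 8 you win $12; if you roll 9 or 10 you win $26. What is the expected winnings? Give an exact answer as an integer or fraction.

E[payout] = (1/5)·12 + (2/5)·14 + (1/5)·20 + (1/5)·26 = 86/5

86/5 dollars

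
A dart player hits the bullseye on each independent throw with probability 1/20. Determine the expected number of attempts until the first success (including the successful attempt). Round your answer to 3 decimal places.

20.000

For a geometric distribution, E[trials] = 1/p = 1/(1/20) = 20.
≈ 20.000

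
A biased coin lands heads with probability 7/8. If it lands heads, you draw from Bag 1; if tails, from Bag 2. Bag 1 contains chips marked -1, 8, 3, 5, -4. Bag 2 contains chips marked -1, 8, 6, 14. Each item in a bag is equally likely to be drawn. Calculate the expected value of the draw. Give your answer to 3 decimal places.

E[X | Bag 1] = (-1 + 8 + 3 + 5 − 4)/5 = 11/5
E[X | Bag 2] = (-1 + 8 + 6 + 14)/4 = 27/4
E[X] = (7/8)·11/5 + (1/8)·27/4 = 443/160 ≈ 2.769

2.769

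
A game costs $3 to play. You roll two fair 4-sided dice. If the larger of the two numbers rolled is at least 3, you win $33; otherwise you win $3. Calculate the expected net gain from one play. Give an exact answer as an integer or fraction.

E[payout] = (1/4)·3 + (3/4)·33 = 51/2
Expected profit = 51/2 − 3 = 45/2

45/2 dollars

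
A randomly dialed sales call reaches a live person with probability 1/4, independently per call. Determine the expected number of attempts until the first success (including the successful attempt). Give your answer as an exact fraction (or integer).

4

For a geometric distribution, E[trials] = 1/p = 1/(1/4) = 4.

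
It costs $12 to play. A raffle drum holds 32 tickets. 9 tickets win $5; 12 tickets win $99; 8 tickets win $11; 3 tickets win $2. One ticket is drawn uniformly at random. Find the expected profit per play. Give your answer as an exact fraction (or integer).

E[payout] = (9/32)·5 + (12/32)·99 + (8/32)·11 + (3/32)·2 = 1327/32
Expected profit = 1327/32 − 12 = 943/32

943/32 dollars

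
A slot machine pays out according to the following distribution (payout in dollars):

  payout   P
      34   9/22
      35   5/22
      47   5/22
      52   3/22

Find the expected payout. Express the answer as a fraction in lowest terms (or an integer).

436/11 dollars

E[X] = (9/22)·34 + (5/22)·35 + (5/22)·47 + (3/22)·52
     = 436/11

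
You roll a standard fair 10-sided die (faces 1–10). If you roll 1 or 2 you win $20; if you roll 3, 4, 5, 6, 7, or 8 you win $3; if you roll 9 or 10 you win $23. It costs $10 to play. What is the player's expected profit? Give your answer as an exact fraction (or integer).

E[payout] = (3/5)·3 + (1/5)·20 + (1/5)·23 = 52/5
Expected profit = 52/5 − 10 = 2/5

2/5 dollars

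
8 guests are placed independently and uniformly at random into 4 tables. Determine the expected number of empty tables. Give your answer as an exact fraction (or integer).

Let Xⱼ=1 if table j is empty. P(Xⱼ=1) = ((4-1)/4)^8 = 6561/65536.
By linearity, E[#empty] = 4·6561/65536 = 6561/16384.

6561/16384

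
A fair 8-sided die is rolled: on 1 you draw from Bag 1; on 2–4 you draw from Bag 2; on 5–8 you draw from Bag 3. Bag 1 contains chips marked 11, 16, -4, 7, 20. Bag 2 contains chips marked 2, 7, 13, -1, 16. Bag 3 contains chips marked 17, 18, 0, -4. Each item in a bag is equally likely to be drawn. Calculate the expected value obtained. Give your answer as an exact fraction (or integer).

79/10

E[X | Bag 1] = (11 + 16 − 4 + 7 + 20)/5 = 10
E[X | Bag 2] = (2 + 7 + 13 − 1 + 16)/5 = 37/5
E[X | Bag 3] = (17 + 18 + 0 − 4)/4 = 31/4
E[X] = (1/8)·10 + (3/8)·37/5 + (1/2)·31/4 = 79/10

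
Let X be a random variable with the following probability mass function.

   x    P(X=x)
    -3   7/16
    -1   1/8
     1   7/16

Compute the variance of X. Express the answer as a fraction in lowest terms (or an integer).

7/2

E[X] = (7/16)·(-3) + (1/8)·(-1) + (7/16)·1 = -1
E[X²] = (7/16)·9 + (1/8)·1 + (7/16)·1 = 9/2
Var(X) = 9/2 − (-1)² = 7/2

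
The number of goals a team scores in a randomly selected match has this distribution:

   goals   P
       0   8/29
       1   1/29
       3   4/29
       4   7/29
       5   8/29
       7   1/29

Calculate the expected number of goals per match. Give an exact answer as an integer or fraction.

E[X] = (8/29)·0 + (1/29)·1 + (4/29)·3 + (7/29)·4 + (8/29)·5 + (1/29)·7
     = 88/29

88/29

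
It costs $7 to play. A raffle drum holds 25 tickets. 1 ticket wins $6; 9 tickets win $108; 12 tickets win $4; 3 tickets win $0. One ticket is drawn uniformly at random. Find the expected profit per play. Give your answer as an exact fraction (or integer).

851/25 dollars

E[payout] = (1/25)·6 + (9/25)·108 + (12/25)·4 + (3/25)·0 = 1026/25
Expected profit = 1026/25 − 7 = 851/25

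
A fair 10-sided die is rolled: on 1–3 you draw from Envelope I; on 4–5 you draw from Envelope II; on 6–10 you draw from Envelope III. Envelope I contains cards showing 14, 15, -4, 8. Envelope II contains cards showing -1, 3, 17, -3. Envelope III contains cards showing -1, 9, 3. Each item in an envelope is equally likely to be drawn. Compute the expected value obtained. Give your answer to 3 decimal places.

E[X | Envelope I] = (14 + 15 − 4 + 8)/4 = 33/4
E[X | Envelope II] = (-1 + 3 + 17 − 3)/4 = 4
E[X | Envelope III] = (-1 + 9 + 3)/3 = 11/3
E[X] = (3/10)·33/4 + (1/5)·4 + (1/2)·11/3 = 613/120 ≈ 5.108

5.108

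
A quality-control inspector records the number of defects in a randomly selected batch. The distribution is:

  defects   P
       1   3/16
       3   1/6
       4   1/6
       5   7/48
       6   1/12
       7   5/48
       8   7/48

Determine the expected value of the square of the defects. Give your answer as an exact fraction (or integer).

407/16

E[X²] = (3/16)·1 + (1/6)·9 + (1/6)·16 + (7/48)·25 + (1/12)·36 + (5/48)·49 + (7/48)·64
     = 407/16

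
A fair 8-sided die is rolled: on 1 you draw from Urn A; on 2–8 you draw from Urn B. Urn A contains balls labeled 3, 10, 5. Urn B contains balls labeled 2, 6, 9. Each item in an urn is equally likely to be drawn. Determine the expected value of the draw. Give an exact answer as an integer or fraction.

E[X | Urn A] = (3 + 10 + 5)/3 = 6
E[X | Urn B] = (2 + 6 + 9)/3 = 17/3
E[X] = (1/8)·6 + (7/8)·17/3 = 137/24

137/24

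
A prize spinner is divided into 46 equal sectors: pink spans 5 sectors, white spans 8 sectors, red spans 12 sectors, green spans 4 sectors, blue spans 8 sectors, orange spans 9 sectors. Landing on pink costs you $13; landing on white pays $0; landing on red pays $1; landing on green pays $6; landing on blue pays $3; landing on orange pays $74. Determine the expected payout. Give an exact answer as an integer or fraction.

E[payout] = (5/46)·(-13) + (8/46)·0 + (12/46)·1 + (4/46)·6 + (8/46)·3 + (9/46)·74 = 661/46

661/46 dollars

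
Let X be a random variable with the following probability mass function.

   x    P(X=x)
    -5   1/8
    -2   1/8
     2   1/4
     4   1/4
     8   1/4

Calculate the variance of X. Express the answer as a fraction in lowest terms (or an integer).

E[X] = (1/8)·(-5) + (1/8)·(-2) + (1/4)·2 + (1/4)·4 + (1/4)·8 = 21/8
E[X²] = (1/8)·25 + (1/8)·4 + (1/4)·4 + (1/4)·16 + (1/4)·64 = 197/8
Var(X) = 197/8 − (21/8)² = 1135/64

1135/64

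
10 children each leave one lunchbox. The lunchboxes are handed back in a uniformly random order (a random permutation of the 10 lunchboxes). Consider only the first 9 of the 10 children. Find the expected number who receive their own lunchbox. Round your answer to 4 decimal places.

Let Xᵢ = 1 if person i gets their own lunchbox. For each i, P(Xᵢ=1) = 1/10.
By linearity of expectation, E[X₁+…+X_9] = 9·(1/10) = 9/10.
≈ 0.9000

0.9000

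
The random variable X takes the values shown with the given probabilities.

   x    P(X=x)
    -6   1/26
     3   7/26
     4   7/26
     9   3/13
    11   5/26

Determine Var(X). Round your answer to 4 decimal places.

15.8994

E[X] = (1/26)·(-6) + (7/26)·3 + (7/26)·4 + (3/13)·9 + (5/26)·11 = 76/13
E[X²] = (1/26)·36 + (7/26)·9 + (7/26)·16 + (3/13)·81 + (5/26)·121 = 651/13
Var(X) = 651/13 − (76/13)² = 2687/169 ≈ 15.8994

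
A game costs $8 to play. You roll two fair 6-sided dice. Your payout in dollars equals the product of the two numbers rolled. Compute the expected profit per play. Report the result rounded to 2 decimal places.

Distribution of the product of the two numbers rolled: 1 w.p. 1/36, 2 w.p. 1/18, 3 w.p. 1/18, 4 w.p. 1/12, 5 w.p. 1/18, 6 w.p. 1/9, …
E[payout] = (1/36)·1 + (1/18)·2 + (1/18)·3 + (1/12)·4 + (1/18)·5 + (1/9)·6 + (1/18)·8 + (1/36)·9 + (1/18)·10 + (1/9)·12 + (1/18)·15 + (1/36)·16 + (1/18)·18 + (1/18)·20 + (1/18)·24 + (1/36)·25 + (1/18)·30 + (1/36)·36 = 49/4
Expected profit = 49/4 − 8 = 17/4 ≈ $4.25

$4.25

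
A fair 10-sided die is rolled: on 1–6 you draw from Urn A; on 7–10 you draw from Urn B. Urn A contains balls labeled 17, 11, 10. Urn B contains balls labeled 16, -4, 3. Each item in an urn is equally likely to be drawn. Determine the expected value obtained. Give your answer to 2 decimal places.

9.60

E[X | Urn A] = (17 + 11 + 10)/3 = 38/3
E[X | Urn B] = (16 − 4 + 3)/3 = 5
E[X] = (3/5)·38/3 + (2/5)·5 = 48/5 ≈ 9.60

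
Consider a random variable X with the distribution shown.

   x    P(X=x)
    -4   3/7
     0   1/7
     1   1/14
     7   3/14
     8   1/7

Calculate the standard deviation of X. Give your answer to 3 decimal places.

5.057

E[X] = 1, E[X²] = 186/7
Var(X) = E[X²] − (E[X])² = 186/7 − 1 = 179/7
SD(X) = √(179/7) ≈ 5.057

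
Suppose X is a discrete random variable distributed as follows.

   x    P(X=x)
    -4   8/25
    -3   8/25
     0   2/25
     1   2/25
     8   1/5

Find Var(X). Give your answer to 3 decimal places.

20.566

E[X] = (8/25)·(-4) + (8/25)·(-3) + (2/25)·0 + (2/25)·1 + (1/5)·8 = -14/25
E[X²] = (8/25)·16 + (8/25)·9 + (2/25)·0 + (2/25)·1 + (1/5)·64 = 522/25
Var(X) = 522/25 − (-14/25)² = 12854/625 ≈ 20.566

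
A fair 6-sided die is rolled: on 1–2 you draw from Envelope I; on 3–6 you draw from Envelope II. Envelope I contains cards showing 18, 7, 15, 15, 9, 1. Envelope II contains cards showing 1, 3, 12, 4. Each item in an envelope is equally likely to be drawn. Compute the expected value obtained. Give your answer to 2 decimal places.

E[X | Envelope I] = (18 + 7 + 15 + 15 + 9 + 1)/6 = 65/6
E[X | Envelope II] = (1 + 3 + 12 + 4)/4 = 5
E[X] = (1/3)·65/6 + (2/3)·5 = 125/18 ≈ 6.94

6.94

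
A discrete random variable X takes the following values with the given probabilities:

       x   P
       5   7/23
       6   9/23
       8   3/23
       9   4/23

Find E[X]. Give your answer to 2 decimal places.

6.48

E[X] = (7/23)·5 + (9/23)·6 + (3/23)·8 + (4/23)·9
     = 149/23 ≈ 6.48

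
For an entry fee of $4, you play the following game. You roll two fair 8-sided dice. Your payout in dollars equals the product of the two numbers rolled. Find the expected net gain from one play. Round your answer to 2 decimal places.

$16.25

Distribution of the product of the two numbers rolled: 1 w.p. 1/64, 2 w.p. 1/32, 3 w.p. 1/32, 4 w.p. 3/64, 5 w.p. 1/32, 6 w.p. 1/16, …
E[payout] = (1/64)·1 + (1/32)·2 + (1/32)·3 + (3/64)·4 + (1/32)·5 + (1/16)·6 + (1/32)·7 + (1/16)·8 + (1/64)·9 + (1/32)·10 + (1/16)·12 + (1/32)·14 + (1/32)·15 + (3/64)·16 + (1/32)·18 + (1/32)·20 + (1/32)·21 + (1/16)·24 + (1/64)·25 + (1/32)·28 + (1/32)·30 + (1/32)·32 + (1/32)·35 + (1/64)·36 + (1/32)·40 + (1/32)·42 + (1/32)·48 + (1/64)·49 + (1/32)·56 + (1/64)·64 = 81/4
Expected profit = 81/4 − 4 = 65/4 ≈ $16.25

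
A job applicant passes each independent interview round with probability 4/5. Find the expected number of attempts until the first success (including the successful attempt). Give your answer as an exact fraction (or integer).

For a geometric distribution, E[trials] = 1/p = 1/(4/5) = 5/4.

5/4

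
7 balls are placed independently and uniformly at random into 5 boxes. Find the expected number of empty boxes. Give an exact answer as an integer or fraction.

16384/15625

Let Xⱼ=1 if box j is empty. P(Xⱼ=1) = ((5-1)/5)^7 = 16384/78125.
By linearity, E[#empty] = 5·16384/78125 = 16384/15625.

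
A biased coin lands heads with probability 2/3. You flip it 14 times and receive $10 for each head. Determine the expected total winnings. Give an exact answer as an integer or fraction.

E[#heads] = 14·2/3 = 28/3 (linearity over flips).
E[winnings] = 10·28/3 = 280/3.

280/3 dollars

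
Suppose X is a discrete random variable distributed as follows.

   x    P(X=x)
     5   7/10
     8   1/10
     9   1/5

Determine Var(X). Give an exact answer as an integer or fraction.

289/100

E[X] = (7/10)·5 + (1/10)·8 + (1/5)·9 = 61/10
E[X²] = (7/10)·25 + (1/10)·64 + (1/5)·81 = 401/10
Var(X) = 401/10 − (61/10)² = 289/100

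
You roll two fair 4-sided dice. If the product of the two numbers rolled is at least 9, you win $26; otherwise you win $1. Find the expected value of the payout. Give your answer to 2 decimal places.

$7.25

E[payout] = (3/4)·1 + (1/4)·26 = 29/4
≈ $7.25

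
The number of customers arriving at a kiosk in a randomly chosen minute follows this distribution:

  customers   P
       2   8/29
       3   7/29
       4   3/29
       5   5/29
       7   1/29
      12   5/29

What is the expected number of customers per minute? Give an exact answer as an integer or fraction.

141/29

E[X] = (8/29)·2 + (7/29)·3 + (3/29)·4 + (5/29)·5 + (1/29)·7 + (5/29)·12
     = 141/29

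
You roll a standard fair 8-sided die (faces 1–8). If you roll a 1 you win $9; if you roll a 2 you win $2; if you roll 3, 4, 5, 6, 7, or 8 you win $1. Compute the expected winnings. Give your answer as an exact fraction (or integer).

E[payout] = (3/4)·1 + (1/8)·2 + (1/8)·9 = 17/8

17/8 dollars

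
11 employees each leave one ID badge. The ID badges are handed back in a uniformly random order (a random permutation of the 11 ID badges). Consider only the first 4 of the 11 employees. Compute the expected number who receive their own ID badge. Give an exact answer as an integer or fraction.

4/11

Let Xᵢ = 1 if person i gets their own ID badge. For each i, P(Xᵢ=1) = 1/11.
By linearity of expectation, E[X₁+…+X_4] = 4·(1/11) = 4/11.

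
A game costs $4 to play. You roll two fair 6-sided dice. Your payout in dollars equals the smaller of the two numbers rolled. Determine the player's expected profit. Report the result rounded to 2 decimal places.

-$1.47

Distribution of the smaller of the two numbers rolled: 1 w.p. 11/36, 2 w.p. 1/4, 3 w.p. 7/36, 4 w.p. 5/36, 5 w.p. 1/12, 6 w.p. 1/36
E[payout] = (11/36)·1 + (1/4)·2 + (7/36)·3 + (5/36)·4 + (1/12)·5 + (1/36)·6 = 91/36
Expected profit = 91/36 − 4 = -53/36 ≈ -$1.47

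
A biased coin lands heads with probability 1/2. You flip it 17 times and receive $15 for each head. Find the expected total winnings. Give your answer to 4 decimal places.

E[#heads] = 17·1/2 = 17/2 (linearity over flips).
E[winnings] = 15·17/2 = 255/2.
≈ 127.5000

$127.5000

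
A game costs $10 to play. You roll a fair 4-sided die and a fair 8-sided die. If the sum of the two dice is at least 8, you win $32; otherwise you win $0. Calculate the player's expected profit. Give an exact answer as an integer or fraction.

E[payout] = (9/16)·0 + (7/16)·32 = 14
Expected profit = 14 − 10 = 4

$4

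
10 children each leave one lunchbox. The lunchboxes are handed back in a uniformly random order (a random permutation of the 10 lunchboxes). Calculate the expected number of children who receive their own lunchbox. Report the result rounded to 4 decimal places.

Let Xᵢ = 1 if person i gets their own lunchbox. For each i, P(Xᵢ=1) = 1/10.
By linearity of expectation, E[X₁+…+X_10] = 10·(1/10) = 1.
≈ 1.0000

1.0000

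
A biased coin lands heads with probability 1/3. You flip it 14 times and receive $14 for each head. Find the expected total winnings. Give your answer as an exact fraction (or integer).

196/3 dollars

E[#heads] = 14·1/3 = 14/3 (linearity over flips).
E[winnings] = 14·14/3 = 196/3.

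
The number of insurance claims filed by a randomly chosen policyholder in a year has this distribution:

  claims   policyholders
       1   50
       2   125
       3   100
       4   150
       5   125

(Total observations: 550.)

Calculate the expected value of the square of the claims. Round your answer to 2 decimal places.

Total = 550, so P(claims=1) = 50/550, etc.
E[X²] = (1/11)·1 + (5/22)·4 + (2/11)·9 + (3/11)·16 + (5/22)·25
     = 279/22 ≈ 12.68

12.68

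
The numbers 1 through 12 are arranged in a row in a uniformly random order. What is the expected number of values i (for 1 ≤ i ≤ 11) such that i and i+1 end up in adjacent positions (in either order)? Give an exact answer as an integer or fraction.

For each i ∈ {1,…,11}, let Xᵢ = 1 if i and i+1 are adjacent. P(Xᵢ=1) = 2·(12−1)!/12! = 2/12.
By linearity, E[ΣXᵢ] = (11)·(2/12) = 11/6.

11/6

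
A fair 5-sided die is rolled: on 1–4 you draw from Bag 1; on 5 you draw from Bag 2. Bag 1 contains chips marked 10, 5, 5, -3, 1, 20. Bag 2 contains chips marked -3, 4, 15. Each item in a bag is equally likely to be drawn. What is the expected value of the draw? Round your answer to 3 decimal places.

6.133

E[X | Bag 1] = (10 + 5 + 5 − 3 + 1 + 20)/6 = 19/3
E[X | Bag 2] = (-3 + 4 + 15)/3 = 16/3
E[X] = (4/5)·19/3 + (1/5)·16/3 = 92/15 ≈ 6.133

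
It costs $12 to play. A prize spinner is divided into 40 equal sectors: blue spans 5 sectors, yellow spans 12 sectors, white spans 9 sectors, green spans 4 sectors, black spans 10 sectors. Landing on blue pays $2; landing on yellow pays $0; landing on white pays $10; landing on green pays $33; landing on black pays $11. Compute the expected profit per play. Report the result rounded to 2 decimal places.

-$3.45

E[payout] = (5/40)·2 + (12/40)·0 + (9/40)·10 + (4/40)·33 + (10/40)·11 = 171/20
Expected profit = 171/20 − 12 = -69/20 ≈ -$3.45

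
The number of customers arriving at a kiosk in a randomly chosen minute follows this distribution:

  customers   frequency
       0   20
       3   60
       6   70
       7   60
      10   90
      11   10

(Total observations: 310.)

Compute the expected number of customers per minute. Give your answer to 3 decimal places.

Total = 310, so P(customers=0) = 20/310, etc.
E[X] = (2/31)·0 + (6/31)·3 + (7/31)·6 + (6/31)·7 + (9/31)·10 + (1/31)·11
     = 203/31 ≈ 6.548

6.548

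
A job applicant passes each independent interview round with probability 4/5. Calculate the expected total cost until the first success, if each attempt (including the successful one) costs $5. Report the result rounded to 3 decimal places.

$6.250

E[#attempts] = 1/p = 5/4; E[cost] = 5·5/4 = 25/4.
≈ 6.250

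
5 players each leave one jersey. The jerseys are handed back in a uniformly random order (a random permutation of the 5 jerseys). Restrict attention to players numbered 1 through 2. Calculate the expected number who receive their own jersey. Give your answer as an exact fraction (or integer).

Let Xᵢ = 1 if person i gets their own jersey. For each i, P(Xᵢ=1) = 1/5.
By linearity of expectation, E[X₁+…+X_2] = 2·(1/5) = 2/5.

2/5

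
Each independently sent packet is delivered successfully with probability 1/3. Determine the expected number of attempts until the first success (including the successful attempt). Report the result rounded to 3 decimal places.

3.000

For a geometric distribution, E[trials] = 1/p = 1/(1/3) = 3.
≈ 3.000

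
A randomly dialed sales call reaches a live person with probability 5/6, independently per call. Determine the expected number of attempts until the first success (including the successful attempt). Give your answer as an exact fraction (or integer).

For a geometric distribution, E[trials] = 1/p = 1/(5/6) = 6/5.

6/5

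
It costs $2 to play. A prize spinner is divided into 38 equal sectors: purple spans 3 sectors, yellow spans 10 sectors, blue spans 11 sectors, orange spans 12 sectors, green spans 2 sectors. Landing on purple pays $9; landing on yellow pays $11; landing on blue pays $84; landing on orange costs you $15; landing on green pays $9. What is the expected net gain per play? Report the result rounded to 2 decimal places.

$21.66

E[payout] = (3/38)·9 + (10/38)·11 + (11/38)·84 + (12/38)·(-15) + (2/38)·9 = 899/38
Expected profit = 899/38 − 2 = 823/38 ≈ $21.66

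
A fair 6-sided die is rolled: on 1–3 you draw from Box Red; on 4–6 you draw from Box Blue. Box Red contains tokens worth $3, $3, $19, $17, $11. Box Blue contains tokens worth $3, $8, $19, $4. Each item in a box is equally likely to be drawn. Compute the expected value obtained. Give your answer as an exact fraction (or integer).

191/20 dollars

E[X | Box Red] = (3 + 3 + 19 + 17 + 11)/5 = 53/5
E[X | Box Blue] = (3 + 8 + 19 + 4)/4 = 17/2
E[X] = (1/2)·53/5 + (1/2)·17/2 = 191/20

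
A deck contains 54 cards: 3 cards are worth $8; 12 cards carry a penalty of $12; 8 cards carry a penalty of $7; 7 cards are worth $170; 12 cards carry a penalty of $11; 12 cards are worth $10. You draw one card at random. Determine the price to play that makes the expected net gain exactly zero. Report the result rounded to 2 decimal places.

E[payout] = (3/54)·8 + (12/54)·(-12) + (8/54)·(-7) + (7/54)·170 + (12/54)·(-11) + (12/54)·10 = 167/9
Fair fee = E[payout] = 167/9 ≈ $18.56

$18.56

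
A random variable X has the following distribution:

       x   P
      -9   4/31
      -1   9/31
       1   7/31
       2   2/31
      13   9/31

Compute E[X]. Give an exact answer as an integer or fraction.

E[X] = (4/31)·(-9) + (9/31)·(-1) + (7/31)·1 + (2/31)·2 + (9/31)·13
     = 83/31

83/31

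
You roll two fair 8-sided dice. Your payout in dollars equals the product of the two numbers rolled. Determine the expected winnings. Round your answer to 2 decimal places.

Distribution of the product of the two numbers rolled: 1 w.p. 1/64, 2 w.p. 1/32, 3 w.p. 1/32, 4 w.p. 3/64, 5 w.p. 1/32, 6 w.p. 1/16, …
E[payout] = (1/64)·1 + (1/32)·2 + (1/32)·3 + (3/64)·4 + (1/32)·5 + (1/16)·6 + (1/32)·7 + (1/16)·8 + (1/64)·9 + (1/32)·10 + (1/16)·12 + (1/32)·14 + (1/32)·15 + (3/64)·16 + (1/32)·18 + (1/32)·20 + (1/32)·21 + (1/16)·24 + (1/64)·25 + (1/32)·28 + (1/32)·30 + (1/32)·32 + (1/32)·35 + (1/64)·36 + (1/32)·40 + (1/32)·42 + (1/32)·48 + (1/64)·49 + (1/32)·56 + (1/64)·64 = 81/4
≈ $20.25

$20.25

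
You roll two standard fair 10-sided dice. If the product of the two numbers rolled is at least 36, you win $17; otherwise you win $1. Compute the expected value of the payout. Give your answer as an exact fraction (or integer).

33/5 dollars

E[payout] = (13/20)·1 + (7/20)·17 = 33/5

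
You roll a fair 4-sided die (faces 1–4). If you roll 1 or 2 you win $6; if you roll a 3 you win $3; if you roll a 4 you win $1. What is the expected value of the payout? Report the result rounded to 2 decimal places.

$4.00

E[payout] = (1/4)·1 + (1/4)·3 + (1/2)·6 = 4
≈ $4.00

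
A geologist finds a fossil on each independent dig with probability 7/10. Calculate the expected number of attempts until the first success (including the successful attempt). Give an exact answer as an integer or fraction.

10/7

For a geometric distribution, E[trials] = 1/p = 1/(7/10) = 10/7.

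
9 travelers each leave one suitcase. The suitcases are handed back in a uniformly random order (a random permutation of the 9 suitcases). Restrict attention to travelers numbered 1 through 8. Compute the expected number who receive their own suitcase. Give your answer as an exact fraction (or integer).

8/9

Let Xᵢ = 1 if person i gets their own suitcase. For each i, P(Xᵢ=1) = 1/9.
By linearity of expectation, E[X₁+…+X_8] = 8·(1/9) = 8/9.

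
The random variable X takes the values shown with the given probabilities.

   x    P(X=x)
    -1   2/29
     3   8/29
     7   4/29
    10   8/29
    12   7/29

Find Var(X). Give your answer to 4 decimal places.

17.2010

E[X] = (2/29)·(-1) + (8/29)·3 + (4/29)·7 + (8/29)·10 + (7/29)·12 = 214/29
E[X²] = (2/29)·1 + (8/29)·9 + (4/29)·49 + (8/29)·100 + (7/29)·144 = 2078/29
Var(X) = 2078/29 − (214/29)² = 14466/841 ≈ 17.2010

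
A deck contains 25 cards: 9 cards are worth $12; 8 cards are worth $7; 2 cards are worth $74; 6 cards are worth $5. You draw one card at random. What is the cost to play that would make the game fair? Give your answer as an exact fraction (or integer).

342/25 dollars

E[payout] = (9/25)·12 + (8/25)·7 + (2/25)·74 + (6/25)·5 = 342/25
Fair fee = E[payout] = 342/25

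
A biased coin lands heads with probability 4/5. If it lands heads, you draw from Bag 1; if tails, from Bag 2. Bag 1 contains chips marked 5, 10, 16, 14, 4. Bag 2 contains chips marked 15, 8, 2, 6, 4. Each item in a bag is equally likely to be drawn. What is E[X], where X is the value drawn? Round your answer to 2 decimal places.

9.24

E[X | Bag 1] = (5 + 10 + 16 + 14 + 4)/5 = 49/5
E[X | Bag 2] = (15 + 8 + 2 + 6 + 4)/5 = 7
E[X] = (4/5)·49/5 + (1/5)·7 = 231/25 ≈ 9.24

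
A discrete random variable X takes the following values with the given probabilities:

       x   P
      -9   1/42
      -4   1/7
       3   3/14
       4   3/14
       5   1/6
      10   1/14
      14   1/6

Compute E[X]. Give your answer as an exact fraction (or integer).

193/42

E[X] = (1/42)·(-9) + (1/7)·(-4) + (3/14)·3 + (3/14)·4 + (1/6)·5 + (1/14)·10 + (1/6)·14
     = 193/42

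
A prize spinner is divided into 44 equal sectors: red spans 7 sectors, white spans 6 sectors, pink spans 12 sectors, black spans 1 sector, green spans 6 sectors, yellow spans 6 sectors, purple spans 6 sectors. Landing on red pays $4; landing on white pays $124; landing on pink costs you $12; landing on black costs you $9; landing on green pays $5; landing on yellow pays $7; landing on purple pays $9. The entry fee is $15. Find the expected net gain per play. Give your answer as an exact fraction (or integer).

E[payout] = (7/44)·4 + (6/44)·124 + (12/44)·(-12) + (1/44)·(-9) + (6/44)·5 + (6/44)·7 + (6/44)·9 = 745/44
Expected profit = 745/44 − 15 = 85/44

85/44 dollars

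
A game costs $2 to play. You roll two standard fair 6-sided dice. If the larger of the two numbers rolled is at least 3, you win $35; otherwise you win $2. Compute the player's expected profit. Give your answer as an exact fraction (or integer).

E[payout] = (1/9)·2 + (8/9)·35 = 94/3
Expected profit = 94/3 − 2 = 88/3

88/3 dollars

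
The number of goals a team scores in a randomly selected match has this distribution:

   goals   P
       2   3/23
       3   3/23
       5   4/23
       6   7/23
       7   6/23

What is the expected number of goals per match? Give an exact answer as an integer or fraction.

E[X] = (3/23)·2 + (3/23)·3 + (4/23)·5 + (7/23)·6 + (6/23)·7
     = 119/23

119/23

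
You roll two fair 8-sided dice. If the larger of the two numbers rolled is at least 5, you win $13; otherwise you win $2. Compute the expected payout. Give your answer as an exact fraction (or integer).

41/4 dollars

E[payout] = (1/4)·2 + (3/4)·13 = 41/4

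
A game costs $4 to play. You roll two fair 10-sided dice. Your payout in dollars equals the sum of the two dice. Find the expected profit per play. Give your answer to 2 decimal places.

$7.00

Distribution of the sum of the two dice: 2 w.p. 1/100, 3 w.p. 1/50, 4 w.p. 3/100, 5 w.p. 1/25, 6 w.p. 1/20, 7 w.p. 3/50, …
E[payout] = (1/100)·2 + (1/50)·3 + (3/100)·4 + (1/25)·5 + (1/20)·6 + (3/50)·7 + (7/100)·8 + (2/25)·9 + (9/100)·10 + (1/10)·11 + (9/100)·12 + (2/25)·13 + (7/100)·14 + (3/50)·15 + (1/20)·16 + (1/25)·17 + (3/100)·18 + (1/50)·19 + (1/100)·20 = 11
Expected profit = 11 − 4 = 7 ≈ $7.00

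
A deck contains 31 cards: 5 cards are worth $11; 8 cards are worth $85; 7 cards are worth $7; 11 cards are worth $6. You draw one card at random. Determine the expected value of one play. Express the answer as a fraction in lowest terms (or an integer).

850/31 dollars

E[payout] = (5/31)·11 + (8/31)·85 + (7/31)·7 + (11/31)·6 = 850/31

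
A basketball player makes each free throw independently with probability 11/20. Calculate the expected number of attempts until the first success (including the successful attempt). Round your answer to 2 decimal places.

For a geometric distribution, E[trials] = 1/p = 1/(11/20) = 20/11.
≈ 1.82

1.82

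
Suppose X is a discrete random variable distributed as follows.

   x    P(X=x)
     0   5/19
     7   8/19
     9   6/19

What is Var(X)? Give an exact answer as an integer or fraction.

E[X] = (5/19)·0 + (8/19)·7 + (6/19)·9 = 110/19
E[X²] = (5/19)·0 + (8/19)·49 + (6/19)·81 = 878/19
Var(X) = 878/19 − (110/19)² = 4582/361

4582/361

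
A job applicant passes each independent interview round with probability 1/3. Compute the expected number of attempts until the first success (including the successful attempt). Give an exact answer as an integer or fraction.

3

For a geometric distribution, E[trials] = 1/p = 1/(1/3) = 3.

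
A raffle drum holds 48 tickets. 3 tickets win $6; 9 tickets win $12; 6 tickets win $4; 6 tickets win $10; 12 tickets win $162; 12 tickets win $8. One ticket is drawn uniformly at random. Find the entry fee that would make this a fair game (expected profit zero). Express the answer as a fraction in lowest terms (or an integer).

375/8 dollars

E[payout] = (3/48)·6 + (9/48)·12 + (6/48)·4 + (6/48)·10 + (12/48)·162 + (12/48)·8 = 375/8
Fair fee = E[payout] = 375/8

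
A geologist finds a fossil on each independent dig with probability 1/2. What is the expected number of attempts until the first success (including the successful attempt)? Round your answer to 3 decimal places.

For a geometric distribution, E[trials] = 1/p = 1/(1/2) = 2.
≈ 2.000

2.000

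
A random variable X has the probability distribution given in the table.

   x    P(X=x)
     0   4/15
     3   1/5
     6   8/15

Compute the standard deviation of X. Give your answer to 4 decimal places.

2.5612

E[X] = 19/5, E[X²] = 21
Var(X) = E[X²] − (E[X])² = 21 − 361/25 = 164/25
SD(X) = √(164/25) ≈ 2.5612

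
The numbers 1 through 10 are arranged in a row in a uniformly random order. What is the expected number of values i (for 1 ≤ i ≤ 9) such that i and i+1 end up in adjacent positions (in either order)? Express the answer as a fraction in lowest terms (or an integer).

9/5

For each i ∈ {1,…,9}, let Xᵢ = 1 if i and i+1 are adjacent. P(Xᵢ=1) = 2·(10−1)!/10! = 2/10.
By linearity, E[ΣXᵢ] = (9)·(2/10) = 9/5.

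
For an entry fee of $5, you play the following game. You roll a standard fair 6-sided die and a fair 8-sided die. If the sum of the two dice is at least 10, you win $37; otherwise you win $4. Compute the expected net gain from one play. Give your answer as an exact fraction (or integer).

149/16 dollars

E[payout] = (11/16)·4 + (5/16)·37 = 229/16
Expected profit = 229/16 − 5 = 149/16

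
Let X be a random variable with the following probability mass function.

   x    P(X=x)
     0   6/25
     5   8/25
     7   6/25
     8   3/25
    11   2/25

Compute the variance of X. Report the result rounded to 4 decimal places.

10.9056

E[X] = (6/25)·0 + (8/25)·5 + (6/25)·7 + (3/25)·8 + (2/25)·11 = 128/25
E[X²] = (6/25)·0 + (8/25)·25 + (6/25)·49 + (3/25)·64 + (2/25)·121 = 928/25
Var(X) = 928/25 − (128/25)² = 6816/625 ≈ 10.9056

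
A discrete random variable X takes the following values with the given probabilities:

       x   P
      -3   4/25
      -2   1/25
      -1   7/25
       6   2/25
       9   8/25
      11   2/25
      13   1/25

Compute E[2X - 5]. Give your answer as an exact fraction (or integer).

71/25

E[2x-5] = (4/25)·(-11) + (1/25)·(-9) + (7/25)·(-7) + (2/25)·7 + (8/25)·13 + (2/25)·17 + (1/25)·21
     = 71/25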